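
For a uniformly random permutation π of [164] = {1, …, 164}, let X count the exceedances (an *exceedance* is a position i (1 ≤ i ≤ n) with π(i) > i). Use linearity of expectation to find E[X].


Write X = Σ_{i=1}^{164} X_i, where X_i = 1_{π(i) > i}.
For each fixed i, π(i) is uniform over {1, …, 164} (marginal of a uniform permutation), so P[π(i) > i] = (n − i)/n. Summing: Σ_{i=1}^{164} (n − i)/n = (0 + 1 + … + 163)/164 = 164(164 − 1)/(2·164) = (164 − 1)/2.
Hence E[X] = Σ_{i=1}^{164} (164 − i)/164 = 163/2 ≈ 81.50000.

E[X] = 163/2 = 81.50000.


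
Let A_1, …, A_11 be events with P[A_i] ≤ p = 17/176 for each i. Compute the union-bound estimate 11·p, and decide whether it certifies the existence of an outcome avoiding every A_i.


Union bound: P[∪_{i=1}^{11} A_i] ≤ Σ_i P[A_i] ≤ 11·p = 11·(17/176) = 17/16.
Numerically: 17/16 ≈ 1.06250.
Is 17/16 < 1? NO.
Since the bound 17/16 is ≥ 1, the union bound is uninformative here; it does NOT by itself certify existence.

11·p = 17/16 ≈ 1.06250; existence NOT certified by the union bound.


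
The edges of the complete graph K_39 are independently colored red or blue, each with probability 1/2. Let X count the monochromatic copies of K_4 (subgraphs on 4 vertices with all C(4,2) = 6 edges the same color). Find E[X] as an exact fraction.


Let X = Σ_S X_S over the C(39, 4) = 82251 subsets S of size 4, where X_S = 1 if the K_4 on S is monochromatic.
For a fixed S, the K_4 on S has C(4, 2) = 6 edges. P[all 6 edges red] = (1/2)^6, and likewise for blue, so P[monochromatic] = 2·(1/2)^6 = 2^{1 − 6} = 1/32.
Summing: E[X] = C(39, 4) · 2^{1 − 6} = 82251 · 1/32 = 82251/32.
Numerically: E[X] ≈ 2570.3438.

E[X] = C(39,4)·2^(1−C(4,2)) = 82251/32 ≈ 2570.3438.


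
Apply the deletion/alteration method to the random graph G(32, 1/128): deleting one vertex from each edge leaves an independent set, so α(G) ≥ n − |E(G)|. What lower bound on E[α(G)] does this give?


E[|E(G)|] = C(32, 2)·p = 496 · (1/128) = 31/8.
E[α(G)] ≥ n − E[|E(G)|] = 32 − 31/8 = 225/8.
Numerically: ≈ 28.125000.
(This is only a lower bound; the true E[α(G)] may be larger.)

E[α(G)] ≥ 225/8 ≈ 28.125000.


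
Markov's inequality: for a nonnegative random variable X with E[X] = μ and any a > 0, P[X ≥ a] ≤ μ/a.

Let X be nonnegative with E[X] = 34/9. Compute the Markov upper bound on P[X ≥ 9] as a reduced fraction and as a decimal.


μ = E[X] = 34/9, a = 9.
Markov: P[X ≥ 9] ≤ μ/a = (34/9)/9 = 34/81.
Numerically: ≈ 0.419753.
(Since a = 9 > μ = 3.777778, the bound 34/81 is < 1 and informative.)

P[X ≥ 9] ≤ 34/81 ≈ 0.419753.


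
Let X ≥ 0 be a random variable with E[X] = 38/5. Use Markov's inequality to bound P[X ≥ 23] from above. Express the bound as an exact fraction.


μ = E[X] = 38/5, a = 23.
Markov: P[X ≥ 23] ≤ μ/a = (38/5)/23 = 38/115.
Numerically: ≈ 0.330.
(Since a = 23 > μ = 7.600, the bound 38/115 is < 1 and informative.)

P[X ≥ 23] ≤ 38/115 ≈ 0.330.


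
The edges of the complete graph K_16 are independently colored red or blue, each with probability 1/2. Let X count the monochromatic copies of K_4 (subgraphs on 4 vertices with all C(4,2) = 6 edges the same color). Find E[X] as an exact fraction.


Let X = Σ_S X_S over the C(16, 4) = 1820 subsets S of size 4, where X_S = 1 if the K_4 on S is monochromatic.
For a fixed S, the K_4 on S has C(4, 2) = 6 edges. P[all 6 edges red] = (1/2)^6, and likewise for blue, so P[monochromatic] = 2·(1/2)^6 = 2^{1 − 6} = 1/32.
By linearity of expectation: E[X] = C(16, 4) · 2^{1 − 6} = 1820 · 1/32 = 455/8.
Numerically: E[X] ≈ 56.87500.

E[X] = C(16,4)·2^(1−C(4,2)) = 455/8 ≈ 56.87500.


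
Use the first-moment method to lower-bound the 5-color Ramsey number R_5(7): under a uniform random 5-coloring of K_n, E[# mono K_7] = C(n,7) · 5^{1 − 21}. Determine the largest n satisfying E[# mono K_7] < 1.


We need C(n, 7) · 5^{1 − 21} < 1, i.e. C(n, 7) < 5^{21 − 1} = 95367431640625.
Check values of n near the boundary:
  n = 337: C(337, 7) = 91989916924632; 91989916924632 < 95367431640625? YES
  n = 338: C(338, 7) = 93935323022736; 93935323022736 < 95367431640625? YES
  n = 339: C(339, 7) = 95915887062372; 95915887062372 < 95367431640625? NO
  n = 340: C(340, 7) = 97932136940560; 97932136940560 < 95367431640625? NO
The largest n with C(n, 7) < 95367431640625 is n = 338 (where E[X] = 93935323022736/95367431640625 ≈ 0.984983). Hence R_5(7) > 338, i.e. R_5(7) ≥ 339.

Largest n = 338; hence R_5(7) > 338.


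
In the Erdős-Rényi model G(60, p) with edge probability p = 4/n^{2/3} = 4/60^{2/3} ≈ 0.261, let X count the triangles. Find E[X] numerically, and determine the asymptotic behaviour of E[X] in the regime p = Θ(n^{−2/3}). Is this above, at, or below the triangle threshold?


Number of potential triangles: C(60, 3) = 34220.
Each occurs with probability p³ ≈ (0.261)³ ≈ 1.777778e-02.
By linearity: E[X] = C(60, 3)·p³ ≈ 34220 · 1.777778e-02 ≈ 608.3556.
Since α = 2/3 < 1, p = c/n^{2/3} ≫ 1/n is above the triangle threshold p ~ 1/n. Asymptotically E[X] ~ (c³/6)·n^{3(1−α)} = (4³/6)·n^{1} → ∞; triangles are abundant w.h.p.

E[X] ≈ 608.3556; in regime p = Θ(1/n^{2/3}) E[X] diverges (above the triangle threshold p ~ 1/n).


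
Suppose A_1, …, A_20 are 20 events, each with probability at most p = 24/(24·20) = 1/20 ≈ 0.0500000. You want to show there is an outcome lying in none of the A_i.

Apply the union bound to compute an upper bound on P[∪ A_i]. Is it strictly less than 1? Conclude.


Union bound: P[∪_{i=1}^{20} A_i] ≤ Σ_i P[A_i] ≤ 20·p = 20·(1/20) = 1.
Numerically: 1 ≈ 1.0000000.
Is 1 < 1? NO.
Since the bound 1 is ≥ 1, the union bound is uninformative here; it does NOT by itself certify existence.

20·p = 1 ≈ 1.0000000; existence NOT certified by the union bound.


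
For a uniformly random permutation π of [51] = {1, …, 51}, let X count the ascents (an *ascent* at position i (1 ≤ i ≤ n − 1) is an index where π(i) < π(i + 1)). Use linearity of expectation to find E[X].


Write X = Σ X_I over i = 1, …, 50, with X_I the indicator of one ascent.
There are 50 indicators.
For each fixed i, the pair (π(i), π(i+1)) is a uniformly random ordered pair of distinct values from {1, …, 51}; by symmetry P[π(i) < π(i+1)] = 1/2.
By linearity: E[X] = 50 · (1/2) = (51 − 1) · (1/2) = 25 ≈ 25.000000.

E[X] = 25 = 25.000000.


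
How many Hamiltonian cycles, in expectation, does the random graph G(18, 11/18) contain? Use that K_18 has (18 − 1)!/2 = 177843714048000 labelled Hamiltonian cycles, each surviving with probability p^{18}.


K_18 has (18 − 1)!/2 = 177843714048000 labelled Hamiltonian cycles.
For each such Hamiltonian cycle H, let X_H = 1 if all 18 edges of H are present in G. Then P[X_H = 1] = p^{18} = (11/18)^{18} = 5559917313492231481/39346408075296537575424.
Summing the indicators: E[X] = Σ_H E[X_H] = 177843714048000 · p^{18} = 177843714048000 · 5559917313492231481/39346408075296537575424 = 82786473808235140223154875/3294258113514384.
Numerically: E[X] ≈ 2.513e+10.

E[X] = 177843714048000 · (11/18)^{18} = 82786473808235140223154875/3294258113514384 ≈ 2.513e+10.


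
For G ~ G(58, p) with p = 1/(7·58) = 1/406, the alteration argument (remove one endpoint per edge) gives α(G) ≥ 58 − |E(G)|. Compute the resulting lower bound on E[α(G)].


E[|E(G)|] = C(58, 2)·p = 1653 · (1/406) = 57/14.
E[α(G)] ≥ n − E[|E(G)|] = 58 − 57/14 = 755/14.
Numerically: ≈ 53.92857.
(This is only a lower bound; the true E[α(G)] may be larger.)

E[α(G)] ≥ 755/14 ≈ 53.92857.


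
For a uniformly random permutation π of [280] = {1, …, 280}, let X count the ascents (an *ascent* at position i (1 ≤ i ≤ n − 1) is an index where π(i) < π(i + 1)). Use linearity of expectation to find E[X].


Write X = Σ X_I over i = 1, …, 279, with X_I the indicator of one ascent.
There are 279 indicators.
For each fixed i, the pair (π(i), π(i+1)) is a uniformly random ordered pair of distinct values from {1, …, 280}; by symmetry P[π(i) < π(i+1)] = 1/2.
By linearity: E[X] = 279 · (1/2) = (280 − 1) · (1/2) = 279/2 ≈ 139.500.

E[X] = 279/2 = 139.500.


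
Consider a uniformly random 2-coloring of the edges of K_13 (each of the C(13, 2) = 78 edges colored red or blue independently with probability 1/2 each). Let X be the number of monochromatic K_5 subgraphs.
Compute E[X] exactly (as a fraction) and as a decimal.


Let X = Σ_S X_S over the C(13, 5) = 1287 subsets S of size 5, where X_S = 1 if the K_5 on S is monochromatic.
For a fixed S, the K_5 on S has C(5, 2) = 10 edges. P[all 10 edges red] = (1/2)^10, and likewise for blue, so P[monochromatic] = 2·(1/2)^10 = 2^{1 − 10} = 1/512.
Summing: E[X] = C(13, 5) · 2^{1 − 10} = 1287 · 1/512 = 1287/512.
Numerically: E[X] ≈ 2.513672.

E[X] = C(13,5)·2^(1−C(5,2)) = 1287/512 ≈ 2.513672.


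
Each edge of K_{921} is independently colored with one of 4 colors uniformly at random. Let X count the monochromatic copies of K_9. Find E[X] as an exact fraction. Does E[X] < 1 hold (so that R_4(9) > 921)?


E[X] = C(921, 9) · 4^{1 − 36} = 1263413444025789313455 · 4^{−35} = 1263413444025789313455/1180591620717411303424.
As a reduced fraction: E[X] = 1263413444025789313455/1180591620717411303424 ≈ 1.0702.
Is E[X] < 1? NO.
Since E[X] ≥ 1, the first-moment bound is inconclusive at n = 921; it does NOT by itself certify R_4(9) > 921.

E[X] = 1263413444025789313455/1180591620717411303424 ≈ 1.0702; E[X] ≥ 1; first-moment method inconclusive here.


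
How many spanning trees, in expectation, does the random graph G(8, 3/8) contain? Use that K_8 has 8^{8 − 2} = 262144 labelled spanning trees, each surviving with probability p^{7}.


K_8 has 8^{8 − 2} = 262144 labelled spanning trees.
For each such spanning tree H, let X_H = 1 if all 7 edges of H are present in G. Then P[X_H = 1] = p^{7} = (3/8)^{7} = 2187/2097152.
By linearity: E[X] = Σ_H E[X_H] = 262144 · p^{7} = 262144 · 2187/2097152 = 2187/8.
Numerically: E[X] ≈ 273.375.

E[X] = 262144 · (3/8)^{7} = 2187/8 ≈ 273.375.


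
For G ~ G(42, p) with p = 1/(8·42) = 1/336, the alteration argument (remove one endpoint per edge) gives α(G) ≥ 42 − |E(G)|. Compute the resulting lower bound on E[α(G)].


E[|E(G)|] = C(42, 2)·p = 861 · (1/336) = 41/16.
E[α(G)] ≥ n − E[|E(G)|] = 42 − 41/16 = 631/16.
Numerically: ≈ 39.4375.
(This is only a lower bound; the true E[α(G)] may be larger.)

E[α(G)] ≥ 631/16 ≈ 39.4375.


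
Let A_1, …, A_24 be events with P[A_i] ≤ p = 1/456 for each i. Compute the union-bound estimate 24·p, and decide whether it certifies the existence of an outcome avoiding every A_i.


Union bound: P[∪_{i=1}^{24} A_i] ≤ Σ_i P[A_i] ≤ 24·p = 24·(1/456) = 1/19.
Numerically: 1/19 ≈ 0.0526.
Is 1/19 < 1? YES.
Since P[∪ A_i] ≤ 1/19 < 1, the complement has P[∩ A_i^c] ≥ 1 − 1/19 = 18/19 > 0, so some outcome avoids every A_i.

24·p = 1/19 ≈ 0.0526; existence CERTIFIED by the union bound.


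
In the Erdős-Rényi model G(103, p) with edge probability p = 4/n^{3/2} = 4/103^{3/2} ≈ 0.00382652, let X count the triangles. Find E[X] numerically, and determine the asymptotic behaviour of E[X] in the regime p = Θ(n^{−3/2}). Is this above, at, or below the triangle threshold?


Number of potential triangles: C(103, 3) = 176851.
Each occurs with probability p³ ≈ (0.00382652)³ ≈ 5.60289473e-08.
By linearity: E[X] = C(103, 3)·p³ ≈ 176851 · 5.60289473e-08 ≈ 0.009909.
Since α = 3/2 > 1, p = c/n^{3/2} = o(1/n) is below the triangle threshold p ~ 1/n. Asymptotically E[X] ~ (c³/6)·n^{3(1−α)} = (4³/6)·n^{-1.5} → 0, so by Markov's inequality G has no triangles w.h.p.

E[X] ≈ 0.009909; in regime p = Θ(1/n^{3/2}) E[X] tends to 0 (below the triangle threshold p ~ 1/n).


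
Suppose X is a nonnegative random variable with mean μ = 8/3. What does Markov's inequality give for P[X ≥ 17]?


μ = E[X] = 8/3, a = 17.
Markov: P[X ≥ 17] ≤ μ/a = (8/3)/17 = 8/51.
Numerically: ≈ 0.15686.
(Since a = 17 > μ = 2.66667, the bound 8/51 is < 1 and informative.)

P[X ≥ 17] ≤ 8/51 ≈ 0.15686.


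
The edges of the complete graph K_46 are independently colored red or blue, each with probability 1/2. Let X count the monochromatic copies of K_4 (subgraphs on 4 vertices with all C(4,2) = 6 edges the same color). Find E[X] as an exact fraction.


Let X = Σ_S X_S over the C(46, 4) = 163185 subsets S of size 4, where X_S = 1 if the K_4 on S is monochromatic.
For a fixed S, the K_4 on S has C(4, 2) = 6 edges. P[all 6 edges red] = (1/2)^6, and likewise for blue, so P[monochromatic] = 2·(1/2)^6 = 2^{1 − 6} = 1/32.
Summing: E[X] = C(46, 4) · 2^{1 − 6} = 163185 · 1/32 = 163185/32.
Numerically: E[X] ≈ 5099.5312.

E[X] = C(46,4)·2^(1−C(4,2)) = 163185/32 ≈ 5099.5312.


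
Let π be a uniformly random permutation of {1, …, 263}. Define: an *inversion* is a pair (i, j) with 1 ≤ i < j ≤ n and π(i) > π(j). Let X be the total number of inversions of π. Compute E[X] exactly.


Write X = Σ X_I over the C(263, 2) = 34453 pairs i < j, with X_I the indicator of one inversion.
There are 34453 indicators.
For each fixed pair i < j, the values π(i) and π(j) are two distinct elements of {1, …, 263} in uniformly random order; by symmetry P[π(i) > π(j)] = 1/2.
By linearity: E[X] = 34453 · (1/2) = C(263, 2) · (1/2) = 34453/2 = 34453/2 ≈ 17226.500.

E[X] = 34453/2 = 17226.500.


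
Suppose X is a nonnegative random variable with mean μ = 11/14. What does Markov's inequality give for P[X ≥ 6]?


μ = E[X] = 11/14, a = 6.
Markov: P[X ≥ 6] ≤ μ/a = (11/14)/6 = 11/84.
Numerically: ≈ 0.130952.
(Since a = 6 > μ = 0.785714, the bound 11/84 is < 1 and informative.)

P[X ≥ 6] ≤ 11/84 ≈ 0.130952.


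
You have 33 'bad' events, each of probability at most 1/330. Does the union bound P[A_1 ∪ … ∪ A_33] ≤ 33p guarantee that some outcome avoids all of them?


Union bound: P[∪_{i=1}^{33} A_i] ≤ Σ_i P[A_i] ≤ 33·p = 33·(1/330) = 1/10.
Numerically: 1/10 ≈ 0.100000.
Is 1/10 < 1? YES.
Since P[∪ A_i] ≤ 1/10 < 1, the complement has P[∩ A_i^c] ≥ 1 − 1/10 = 9/10 > 0, so some outcome avoids every A_i.

33·p = 1/10 ≈ 0.100000; existence CERTIFIED by the union bound.


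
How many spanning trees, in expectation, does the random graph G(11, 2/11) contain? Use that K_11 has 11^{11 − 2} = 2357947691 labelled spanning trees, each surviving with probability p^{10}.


K_11 has 11^{11 − 2} = 2357947691 labelled spanning trees.
For each such spanning tree H, let X_H = 1 if all 10 edges of H are present in G. Then P[X_H = 1] = p^{10} = (2/11)^{10} = 1024/25937424601.
Summing the indicators: E[X] = Σ_H E[X_H] = 2357947691 · p^{10} = 2357947691 · 1024/25937424601 = 1024/11.
Numerically: E[X] ≈ 93.0909.

E[X] = 2357947691 · (2/11)^{10} = 1024/11 ≈ 93.0909.


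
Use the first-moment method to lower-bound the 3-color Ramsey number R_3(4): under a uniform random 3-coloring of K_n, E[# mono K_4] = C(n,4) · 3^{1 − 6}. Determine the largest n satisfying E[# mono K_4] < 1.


We need C(n, 4) · 3^{1 − 6} < 1, i.e. C(n, 4) < 3^{6 − 1} = 243.
Check values of n near the boundary:
  n = 4: C(4, 4) = 1; 1 < 243? YES
  n = 5: C(5, 4) = 5; 5 < 243? YES
  n = 6: C(6, 4) = 15; 15 < 243? YES
  n = 7: C(7, 4) = 35; 35 < 243? YES
  n = 8: C(8, 4) = 70; 70 < 243? YES
  n = 9: C(9, 4) = 126; 126 < 243? YES
  n = 10: C(10, 4) = 210; 210 < 243? YES
  n = 11: C(11, 4) = 330; 330 < 243? NO
  n = 12: C(12, 4) = 495; 495 < 243? NO
The largest n with C(n, 4) < 243 is n = 10 (where E[X] = 70/81 ≈ 0.8642). Hence R_3(4) > 10, i.e. R_3(4) ≥ 11.

Largest n = 10; hence R_3(4) > 10.


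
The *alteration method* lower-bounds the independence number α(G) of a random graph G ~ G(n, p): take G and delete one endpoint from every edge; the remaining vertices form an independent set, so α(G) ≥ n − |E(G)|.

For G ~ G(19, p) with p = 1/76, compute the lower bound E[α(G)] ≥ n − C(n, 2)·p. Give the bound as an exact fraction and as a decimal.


E[|E(G)|] = C(19, 2)·p = 171 · (1/76) = 9/4.
E[α(G)] ≥ n − E[|E(G)|] = 19 − 9/4 = 67/4.
Numerically: ≈ 16.7500.
(This is only a lower bound; the true E[α(G)] may be larger.)

E[α(G)] ≥ 67/4 ≈ 16.7500.


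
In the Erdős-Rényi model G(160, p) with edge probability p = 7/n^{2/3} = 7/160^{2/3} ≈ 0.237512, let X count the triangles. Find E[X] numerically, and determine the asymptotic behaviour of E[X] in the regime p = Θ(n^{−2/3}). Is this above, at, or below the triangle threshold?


Number of potential triangles: C(160, 3) = 669920.
Each occurs with probability p³ ≈ (0.237512)³ ≈ 1.33984375e-02.
By linearity: E[X] = C(160, 3)·p³ ≈ 669920 · 1.33984375e-02 ≈ 8975.881250.
Since α = 2/3 < 1, p = c/n^{2/3} ≫ 1/n is above the triangle threshold p ~ 1/n. Asymptotically E[X] ~ (c³/6)·n^{3(1−α)} = (7³/6)·n^{1} → ∞; triangles are abundant w.h.p.

E[X] ≈ 8975.881250; in regime p = Θ(1/n^{2/3}) E[X] diverges (above the triangle threshold p ~ 1/n).


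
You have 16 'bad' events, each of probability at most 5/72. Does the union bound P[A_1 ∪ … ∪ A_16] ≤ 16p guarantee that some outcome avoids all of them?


Union bound: P[∪_{i=1}^{16} A_i] ≤ Σ_i P[A_i] ≤ 16·p = 16·(5/72) = 10/9.
Numerically: 10/9 ≈ 1.1111111.
Is 10/9 < 1? NO.
Since the bound 10/9 is ≥ 1, the union bound is uninformative here; it does NOT by itself certify existence.

16·p = 10/9 ≈ 1.1111111; existence NOT certified by the union bound.


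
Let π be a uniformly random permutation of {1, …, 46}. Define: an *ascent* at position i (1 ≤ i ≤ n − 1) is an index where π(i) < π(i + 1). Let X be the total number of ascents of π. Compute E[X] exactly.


Write X = Σ X_I over i = 1, …, 45, with X_I the indicator of one ascent.
There are 45 indicators.
For each fixed i, the pair (π(i), π(i+1)) is a uniformly random ordered pair of distinct values from {1, …, 46}; by symmetry P[π(i) < π(i+1)] = 1/2.
By linearity: E[X] = 45 · (1/2) = (46 − 1) · (1/2) = 45/2 ≈ 22.500000.

E[X] = 45/2 = 22.500000.


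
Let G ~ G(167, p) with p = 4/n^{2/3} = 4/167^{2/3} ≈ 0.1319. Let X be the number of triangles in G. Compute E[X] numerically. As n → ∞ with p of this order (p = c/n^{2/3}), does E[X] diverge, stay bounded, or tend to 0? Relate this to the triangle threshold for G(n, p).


Number of potential triangles: C(167, 3) = 762355.
Each occurs with probability p³ ≈ (0.1319)³ ≈ 2.294812e-03.
By linearity: E[X] = C(167, 3)·p³ ≈ 762355 · 2.294812e-03 ≈ 1749.4611.
Since α = 2/3 < 1, p = c/n^{2/3} ≫ 1/n is above the triangle threshold p ~ 1/n. Asymptotically E[X] ~ (c³/6)·n^{3(1−α)} = (4³/6)·n^{1} → ∞; triangles are abundant w.h.p.

E[X] ≈ 1749.4611; in regime p = Θ(1/n^{2/3}) E[X] diverges (above the triangle threshold p ~ 1/n).


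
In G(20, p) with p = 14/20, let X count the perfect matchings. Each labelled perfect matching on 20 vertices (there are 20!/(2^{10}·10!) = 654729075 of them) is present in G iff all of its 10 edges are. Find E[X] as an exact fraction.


K_20 has 20!/(2^{10}·10!) = 654729075 labelled perfect matchings.
For each such perfect matching H, let X_H = 1 if all 10 edges of H are present in G. Then P[X_H = 1] = p^{10} = (7/10)^{10} = 282475249/10000000000.
Summing the indicators: E[X] = Σ_H E[X_H] = 654729075 · p^{10} = 654729075 · 282475249/10000000000 = 7397790339526587/400000000.
Numerically: E[X] ≈ 1.8494e+07.

E[X] = 654729075 · (7/10)^{10} = 7397790339526587/400000000 ≈ 1.8494e+07.


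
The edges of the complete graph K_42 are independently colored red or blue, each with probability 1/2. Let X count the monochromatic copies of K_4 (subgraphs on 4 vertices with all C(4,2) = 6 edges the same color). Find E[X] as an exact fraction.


Let X = Σ_S X_S over the C(42, 4) = 111930 subsets S of size 4, where X_S = 1 if the K_4 on S is monochromatic.
For a fixed S, the K_4 on S has C(4, 2) = 6 edges. P[all 6 edges red] = (1/2)^6, and likewise for blue, so P[monochromatic] = 2·(1/2)^6 = 2^{1 − 6} = 1/32.
By linearity of expectation: E[X] = C(42, 4) · 2^{1 − 6} = 111930 · 1/32 = 55965/16.
Numerically: E[X] ≈ 3497.81250.

E[X] = C(42,4)·2^(1−C(4,2)) = 55965/16 ≈ 3497.81250.


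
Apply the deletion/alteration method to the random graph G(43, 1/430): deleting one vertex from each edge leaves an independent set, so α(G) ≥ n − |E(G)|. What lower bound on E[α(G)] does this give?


E[|E(G)|] = C(43, 2)·p = 903 · (1/430) = 21/10.
E[α(G)] ≥ n − E[|E(G)|] = 43 − 21/10 = 409/10.
Numerically: ≈ 40.900000.
(This is only a lower bound; the true E[α(G)] may be larger.)

E[α(G)] ≥ 409/10 ≈ 40.900000.


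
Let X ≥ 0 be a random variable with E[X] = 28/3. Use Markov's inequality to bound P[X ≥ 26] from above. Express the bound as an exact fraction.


μ = E[X] = 28/3, a = 26.
Markov: P[X ≥ 26] ≤ μ/a = (28/3)/26 = 14/39.
Numerically: ≈ 0.359.
(Since a = 26 > μ = 9.333, the bound 14/39 is < 1 and informative.)

P[X ≥ 26] ≤ 14/39 ≈ 0.359.


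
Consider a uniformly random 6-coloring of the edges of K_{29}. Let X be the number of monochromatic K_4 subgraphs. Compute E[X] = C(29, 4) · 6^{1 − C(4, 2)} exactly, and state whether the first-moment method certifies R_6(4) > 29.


E[X] = C(29, 4) · 6^{1 − 6} = 23751 · 6^{−5} = 23751/7776.
As a reduced fraction: E[X] = 2639/864 ≈ 3.054.
Is E[X] < 1? NO.
Since E[X] ≥ 1, the first-moment bound is inconclusive at n = 29; it does NOT by itself certify R_6(4) > 29.

E[X] = 2639/864 ≈ 3.054; E[X] ≥ 1; first-moment method inconclusive here.


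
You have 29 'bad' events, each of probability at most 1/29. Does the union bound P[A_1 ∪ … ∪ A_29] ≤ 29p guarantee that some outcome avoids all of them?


Union bound: P[∪_{i=1}^{29} A_i] ≤ Σ_i P[A_i] ≤ 29·p = 29·(1/29) = 1.
Numerically: 1 ≈ 1.00000.
Is 1 < 1? NO.
Since the bound 1 is ≥ 1, the union bound is uninformative here; it does NOT by itself certify existence.

29·p = 1 ≈ 1.00000; existence NOT certified by the union bound.


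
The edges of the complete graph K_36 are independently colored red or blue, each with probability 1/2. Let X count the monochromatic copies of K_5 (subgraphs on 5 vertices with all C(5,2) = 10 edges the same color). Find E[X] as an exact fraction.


Let X = Σ_S X_S over the C(36, 5) = 376992 subsets S of size 5, where X_S = 1 if the K_5 on S is monochromatic.
For a fixed S, the K_5 on S has C(5, 2) = 10 edges. P[all 10 edges red] = (1/2)^10, and likewise for blue, so P[monochromatic] = 2·(1/2)^10 = 2^{1 − 10} = 1/512.
Summing: E[X] = C(36, 5) · 2^{1 − 10} = 376992 · 1/512 = 11781/16.
Numerically: E[X] ≈ 736.31250.

E[X] = C(36,5)·2^(1−C(5,2)) = 11781/16 ≈ 736.31250.


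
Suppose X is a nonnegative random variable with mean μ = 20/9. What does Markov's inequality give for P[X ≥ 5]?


μ = E[X] = 20/9, a = 5.
Markov: P[X ≥ 5] ≤ μ/a = (20/9)/5 = 4/9.
Numerically: ≈ 0.444.
(Since a = 5 > μ = 2.222, the bound 4/9 is < 1 and informative.)

P[X ≥ 5] ≤ 4/9 ≈ 0.444.


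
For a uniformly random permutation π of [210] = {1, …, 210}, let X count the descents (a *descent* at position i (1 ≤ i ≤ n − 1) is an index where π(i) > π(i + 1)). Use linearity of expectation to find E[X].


Write X = Σ X_I over i = 1, …, 209, with X_I the indicator of one descent.
There are 209 indicators.
For each fixed i, the pair (π(i), π(i+1)) is a uniformly random ordered pair of distinct values from {1, …, 210}; by symmetry P[π(i) > π(i+1)] = 1/2.
By linearity: E[X] = 209 · (1/2) = (210 − 1) · (1/2) = 209/2 ≈ 104.500000.

E[X] = 209/2 = 104.500000.


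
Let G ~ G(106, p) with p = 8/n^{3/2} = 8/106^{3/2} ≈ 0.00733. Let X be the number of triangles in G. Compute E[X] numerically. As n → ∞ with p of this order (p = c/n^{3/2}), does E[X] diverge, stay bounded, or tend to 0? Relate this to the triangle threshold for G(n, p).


Number of potential triangles: C(106, 3) = 192920.
Each occurs with probability p³ ≈ (0.00733)³ ≈ 3.939069e-07.
By linearity: E[X] = C(106, 3)·p³ ≈ 192920 · 3.939069e-07 ≈ 0.0760.
Since α = 3/2 > 1, p = c/n^{3/2} = o(1/n) is below the triangle threshold p ~ 1/n. Asymptotically E[X] ~ (c³/6)·n^{3(1−α)} = (8³/6)·n^{-1.5} → 0, so by Markov's inequality G has no triangles w.h.p.

E[X] ≈ 0.0760; in regime p = Θ(1/n^{3/2}) E[X] tends to 0 (below the triangle threshold p ~ 1/n).


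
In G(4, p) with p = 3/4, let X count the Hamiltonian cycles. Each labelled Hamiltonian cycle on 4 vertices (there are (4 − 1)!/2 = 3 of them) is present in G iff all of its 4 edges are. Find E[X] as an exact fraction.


K_4 has (4 − 1)!/2 = 3 labelled Hamiltonian cycles.
For each such Hamiltonian cycle H, let X_H = 1 if all 4 edges of H are present in G. Then P[X_H = 1] = p^{4} = (3/4)^{4} = 81/256.
Summing the indicators: E[X] = Σ_H E[X_H] = 3 · p^{4} = 3 · 81/256 = 243/256.
Numerically: E[X] ≈ 0.94922.

E[X] = 3 · (3/4)^{4} = 243/256 ≈ 0.94922.


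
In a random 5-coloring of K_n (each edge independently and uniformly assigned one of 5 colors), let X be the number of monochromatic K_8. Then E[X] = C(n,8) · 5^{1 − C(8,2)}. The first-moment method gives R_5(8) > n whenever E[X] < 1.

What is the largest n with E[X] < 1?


We need C(n, 8) · 5^{1 − 28} < 1, i.e. C(n, 8) < 5^{28 − 1} = 7450580596923828125.
Check values of n near the boundary:
  n = 860: C(860, 8) = 7182671140665308145; 7182671140665308145 < 7450580596923828125? YES
  n = 861: C(861, 8) = 7250034996615275865; 7250034996615275865 < 7450580596923828125? YES
  n = 862: C(862, 8) = 7317951015318931845; 7317951015318931845 < 7450580596923828125? YES
  n = 863: C(863, 8) = 7386423071602617757; 7386423071602617757 < 7450580596923828125? YES
  n = 864: C(864, 8) = 7455455062926006708; 7455455062926006708 < 7450580596923828125? NO
  n = 865: C(865, 8) = 7525050909487743060; 7525050909487743060 < 7450580596923828125? NO
The largest n with C(n, 8) < 7450580596923828125 is n = 863 (where E[X] = 7386423071602617757/7450580596923828125 ≈ 0.9914). Hence R_5(8) > 863, i.e. R_5(8) ≥ 864.

Largest n = 863; hence R_5(8) > 863.


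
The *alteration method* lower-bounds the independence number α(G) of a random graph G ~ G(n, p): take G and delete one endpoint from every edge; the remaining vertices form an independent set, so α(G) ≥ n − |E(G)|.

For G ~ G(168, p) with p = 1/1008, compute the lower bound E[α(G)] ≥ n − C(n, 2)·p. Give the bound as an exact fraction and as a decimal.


E[|E(G)|] = C(168, 2)·p = 14028 · (1/1008) = 167/12.
E[α(G)] ≥ n − E[|E(G)|] = 168 − 167/12 = 1849/12.
Numerically: ≈ 154.083333.
(This is only a lower bound; the true E[α(G)] may be larger.)

E[α(G)] ≥ 1849/12 ≈ 154.083333.


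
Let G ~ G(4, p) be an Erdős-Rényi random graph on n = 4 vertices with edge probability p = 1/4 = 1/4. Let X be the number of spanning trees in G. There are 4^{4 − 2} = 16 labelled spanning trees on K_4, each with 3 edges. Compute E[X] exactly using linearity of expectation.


K_4 has 4^{4 − 2} = 16 labelled spanning trees.
For each such spanning tree H, let X_H = 1 if all 3 edges of H are present in G. Then P[X_H = 1] = p^{3} = (1/4)^{3} = 1/64.
Summing the indicators: E[X] = Σ_H E[X_H] = 16 · p^{3} = 16 · 1/64 = 1/4.
Numerically: E[X] ≈ 0.25.

E[X] = 16 · (1/4)^{3} = 1/4 ≈ 0.25.


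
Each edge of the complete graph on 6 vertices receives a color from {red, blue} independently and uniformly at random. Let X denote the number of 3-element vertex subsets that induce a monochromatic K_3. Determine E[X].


Let X = Σ_S X_S over the C(6, 3) = 20 subsets S of size 3, where X_S = 1 if the K_3 on S is monochromatic.
For a fixed S, the K_3 on S has C(3, 2) = 3 edges. P[all 3 edges red] = (1/2)^3, and likewise for blue, so P[monochromatic] = 2·(1/2)^3 = 2^{1 − 3} = 1/4.
Summing: E[X] = C(6, 3) · 2^{1 − 3} = 20 · 1/4 = 5.
Numerically: E[X] ≈ 5.0000.

E[X] = C(6,3)·2^(1−C(3,2)) = 5 ≈ 5.0000.


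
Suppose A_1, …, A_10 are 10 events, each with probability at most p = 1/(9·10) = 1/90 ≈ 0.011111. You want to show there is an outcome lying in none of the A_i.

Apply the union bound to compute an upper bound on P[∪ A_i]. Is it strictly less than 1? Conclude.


Union bound: P[∪_{i=1}^{10} A_i] ≤ Σ_i P[A_i] ≤ 10·p = 10·(1/90) = 1/9.
Numerically: 1/9 ≈ 0.111111.
Is 1/9 < 1? YES.
Since P[∪ A_i] ≤ 1/9 < 1, the complement has P[∩ A_i^c] ≥ 1 − 1/9 = 8/9 > 0, so some outcome avoids every A_i.

10·p = 1/9 ≈ 0.111111; existence CERTIFIED by the union bound.


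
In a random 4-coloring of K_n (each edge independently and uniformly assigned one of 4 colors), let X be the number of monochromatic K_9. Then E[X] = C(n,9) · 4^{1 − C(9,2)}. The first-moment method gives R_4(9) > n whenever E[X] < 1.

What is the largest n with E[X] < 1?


We need C(n, 9) · 4^{1 − 36} < 1, i.e. C(n, 9) < 4^{36 − 1} = 1180591620717411303424.
Check values of n near the boundary:
  n = 911: C(911, 9) = 1144686900492291197405; 1144686900492291197405 < 1180591620717411303424? YES
  n = 912: C(912, 9) = 1156095740032081475120; 1156095740032081475120 < 1180591620717411303424? YES
  n = 913: C(913, 9) = 1167605542753639808390; 1167605542753639808390 < 1180591620717411303424? YES
  n = 914: C(914, 9) = 1179217089587653905932; 1179217089587653905932 < 1180591620717411303424? YES
  n = 915: C(915, 9) = 1190931166636537885130; 1190931166636537885130 < 1180591620717411303424? NO
The largest n with C(n, 9) < 1180591620717411303424 is n = 914 (where E[X] = 294804272396913476483/295147905179352825856 ≈ 0.9988357). Hence R_4(9) > 914, i.e. R_4(9) ≥ 915.

Largest n = 914; hence R_4(9) > 914.


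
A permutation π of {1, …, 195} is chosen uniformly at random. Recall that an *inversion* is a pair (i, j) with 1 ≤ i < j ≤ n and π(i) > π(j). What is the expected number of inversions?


Write X = Σ X_I over the C(195, 2) = 18915 pairs i < j, with X_I the indicator of one inversion.
There are 18915 indicators.
For each fixed pair i < j, the values π(i) and π(j) are two distinct elements of {1, …, 195} in uniformly random order; by symmetry P[π(i) > π(j)] = 1/2.
By linearity: E[X] = 18915 · (1/2) = C(195, 2) · (1/2) = 18915/2 = 18915/2 ≈ 9457.50000.

E[X] = 18915/2 = 9457.50000.


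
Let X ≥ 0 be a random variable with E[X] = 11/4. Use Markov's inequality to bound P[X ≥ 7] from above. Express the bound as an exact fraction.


μ = E[X] = 11/4, a = 7.
Markov: P[X ≥ 7] ≤ μ/a = (11/4)/7 = 11/28.
Numerically: ≈ 0.3929.
(Since a = 7 > μ = 2.7500, the bound 11/28 is < 1 and informative.)

P[X ≥ 7] ≤ 11/28 ≈ 0.3929.


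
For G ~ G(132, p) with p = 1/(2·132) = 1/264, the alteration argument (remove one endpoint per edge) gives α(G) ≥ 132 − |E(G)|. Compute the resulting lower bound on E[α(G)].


E[|E(G)|] = C(132, 2)·p = 8646 · (1/264) = 131/4.
E[α(G)] ≥ n − E[|E(G)|] = 132 − 131/4 = 397/4.
Numerically: ≈ 99.250000.
(This is only a lower bound; the true E[α(G)] may be larger.)

E[α(G)] ≥ 397/4 ≈ 99.250000.


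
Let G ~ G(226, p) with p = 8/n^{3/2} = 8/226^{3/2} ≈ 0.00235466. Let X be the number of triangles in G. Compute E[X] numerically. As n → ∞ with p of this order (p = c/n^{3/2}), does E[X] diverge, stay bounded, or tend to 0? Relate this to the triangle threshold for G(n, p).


Number of potential triangles: C(226, 3) = 1898400.
Each occurs with probability p³ ≈ (0.00235466)³ ≈ 1.30551536e-08.
By linearity: E[X] = C(226, 3)·p³ ≈ 1898400 · 1.30551536e-08 ≈ 0.024784.
Since α = 3/2 > 1, p = c/n^{3/2} = o(1/n) is below the triangle threshold p ~ 1/n. Asymptotically E[X] ~ (c³/6)·n^{3(1−α)} = (8³/6)·n^{-1.5} → 0, so by Markov's inequality G has no triangles w.h.p.

E[X] ≈ 0.024784; in regime p = Θ(1/n^{3/2}) E[X] tends to 0 (below the triangle threshold p ~ 1/n).


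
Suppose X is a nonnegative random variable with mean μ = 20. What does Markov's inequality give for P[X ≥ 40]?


μ = E[X] = 20, a = 40.
Markov: P[X ≥ 40] ≤ μ/a = (20)/40 = 1/2.
Numerically: ≈ 0.50000.
(Since a = 40 > μ = 20.00000, the bound 1/2 is < 1 and informative.)

P[X ≥ 40] ≤ 1/2 ≈ 0.50000.


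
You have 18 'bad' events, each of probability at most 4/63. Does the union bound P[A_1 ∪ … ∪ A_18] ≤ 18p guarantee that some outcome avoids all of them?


Union bound: P[∪_{i=1}^{18} A_i] ≤ Σ_i P[A_i] ≤ 18·p = 18·(4/63) = 8/7.
Numerically: 8/7 ≈ 1.142857.
Is 8/7 < 1? NO.
Since the bound 8/7 is ≥ 1, the union bound is uninformative here; it does NOT by itself certify existence.

18·p = 8/7 ≈ 1.142857; existence NOT certified by the union bound.


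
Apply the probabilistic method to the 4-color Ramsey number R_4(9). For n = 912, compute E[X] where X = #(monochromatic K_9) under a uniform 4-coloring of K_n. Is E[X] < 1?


E[X] = C(912, 9) · 4^{1 − 36} = 1156095740032081475120 · 4^{−35} = 1156095740032081475120/1180591620717411303424.
As a reduced fraction: E[X] = 72255983752005092195/73786976294838206464 ≈ 0.979.
Is E[X] < 1? YES.
Since E[X] < 1, there exists a 4-coloring of K_{912} with no monochromatic K_9; hence R_4(9) > 912.

E[X] = 72255983752005092195/73786976294838206464 ≈ 0.979; E[X] < 1, so R_4(9) > 912.


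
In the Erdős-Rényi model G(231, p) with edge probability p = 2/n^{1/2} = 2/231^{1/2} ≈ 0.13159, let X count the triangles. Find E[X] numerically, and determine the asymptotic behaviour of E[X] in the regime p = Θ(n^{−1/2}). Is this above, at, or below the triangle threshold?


Number of potential triangles: C(231, 3) = 2027795.
Each occurs with probability p³ ≈ (0.13159)³ ≈ 2.27862059e-03.
By linearity: E[X] = C(231, 3)·p³ ≈ 2027795 · 2.27862059e-03 ≈ 4620.575436.
Since α = 1/2 < 1, p = c/n^{1/2} ≫ 1/n is above the triangle threshold p ~ 1/n. Asymptotically E[X] ~ (c³/6)·n^{3(1−α)} = (2³/6)·n^{1.5} → ∞; triangles are abundant w.h.p.

E[X] ≈ 4620.575436; in regime p = Θ(1/n^{1/2}) E[X] diverges (above the triangle threshold p ~ 1/n).


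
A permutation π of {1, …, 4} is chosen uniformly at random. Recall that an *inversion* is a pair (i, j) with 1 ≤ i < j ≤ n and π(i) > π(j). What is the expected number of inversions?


Write X = Σ X_I over the C(4, 2) = 6 pairs i < j, with X_I the indicator of one inversion.
There are 6 indicators.
For each fixed pair i < j, the values π(i) and π(j) are two distinct elements of {1, …, 4} in uniformly random order; by symmetry P[π(i) > π(j)] = 1/2.
By linearity: E[X] = 6 · (1/2) = C(4, 2) · (1/2) = 6/2 = 3 ≈ 3.000000.

E[X] = 3 = 3.000000.


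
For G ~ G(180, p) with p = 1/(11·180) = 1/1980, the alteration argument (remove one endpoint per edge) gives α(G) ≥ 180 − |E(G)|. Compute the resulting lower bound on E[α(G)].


E[|E(G)|] = C(180, 2)·p = 16110 · (1/1980) = 179/22.
E[α(G)] ≥ n − E[|E(G)|] = 180 − 179/22 = 3781/22.
Numerically: ≈ 171.864.
(This is only a lower bound; the true E[α(G)] may be larger.)

E[α(G)] ≥ 3781/22 ≈ 171.864.


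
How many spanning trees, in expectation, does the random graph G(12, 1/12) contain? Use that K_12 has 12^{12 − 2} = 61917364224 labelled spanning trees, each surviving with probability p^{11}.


K_12 has 12^{12 − 2} = 61917364224 labelled spanning trees.
For each such spanning tree H, let X_H = 1 if all 11 edges of H are present in G. Then P[X_H = 1] = p^{11} = (1/12)^{11} = 1/743008370688.
By linearity: E[X] = Σ_H E[X_H] = 61917364224 · p^{11} = 61917364224 · 1/743008370688 = 1/12.
Numerically: E[X] ≈ 0.08333.

E[X] = 61917364224 · (1/12)^{11} = 1/12 ≈ 0.08333.


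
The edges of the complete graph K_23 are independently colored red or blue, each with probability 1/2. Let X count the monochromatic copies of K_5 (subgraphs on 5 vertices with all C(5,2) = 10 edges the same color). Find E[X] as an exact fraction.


Let X = Σ_S X_S over the C(23, 5) = 33649 subsets S of size 5, where X_S = 1 if the K_5 on S is monochromatic.
For a fixed S, the K_5 on S has C(5, 2) = 10 edges. P[all 10 edges red] = (1/2)^10, and likewise for blue, so P[monochromatic] = 2·(1/2)^10 = 2^{1 − 10} = 1/512.
Summing: E[X] = C(23, 5) · 2^{1 − 10} = 33649 · 1/512 = 33649/512.
Numerically: E[X] ≈ 65.7207.

E[X] = C(23,5)·2^(1−C(5,2)) = 33649/512 ≈ 65.7207.


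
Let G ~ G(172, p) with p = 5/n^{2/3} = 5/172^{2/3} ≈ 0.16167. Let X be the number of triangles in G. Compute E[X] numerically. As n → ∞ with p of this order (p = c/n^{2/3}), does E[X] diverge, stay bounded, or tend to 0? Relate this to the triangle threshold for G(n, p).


Number of potential triangles: C(172, 3) = 833340.
Each occurs with probability p³ ≈ (0.16167)³ ≈ 4.2252569e-03.
By linearity: E[X] = C(172, 3)·p³ ≈ 833340 · 4.2252569e-03 ≈ 3521.07558.
Since α = 2/3 < 1, p = c/n^{2/3} ≫ 1/n is above the triangle threshold p ~ 1/n. Asymptotically E[X] ~ (c³/6)·n^{3(1−α)} = (5³/6)·n^{1} → ∞; triangles are abundant w.h.p.

E[X] ≈ 3521.07558; in regime p = Θ(1/n^{2/3}) E[X] diverges (above the triangle threshold p ~ 1/n).


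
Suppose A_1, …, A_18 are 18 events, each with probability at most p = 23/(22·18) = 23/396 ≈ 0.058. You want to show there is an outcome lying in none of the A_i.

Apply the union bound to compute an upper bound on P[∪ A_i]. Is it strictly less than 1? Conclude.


Union bound: P[∪_{i=1}^{18} A_i] ≤ Σ_i P[A_i] ≤ 18·p = 18·(23/396) = 23/22.
Numerically: 23/22 ≈ 1.045.
Is 23/22 < 1? NO.
Since the bound 23/22 is ≥ 1, the union bound is uninformative here; it does NOT by itself certify existence.

18·p = 23/22 ≈ 1.045; existence NOT certified by the union bound.


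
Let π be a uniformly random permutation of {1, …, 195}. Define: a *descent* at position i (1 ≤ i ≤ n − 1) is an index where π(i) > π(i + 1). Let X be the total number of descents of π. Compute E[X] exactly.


Write X = Σ X_I over i = 1, …, 194, with X_I the indicator of one descent.
There are 194 indicators.
For each fixed i, the pair (π(i), π(i+1)) is a uniformly random ordered pair of distinct values from {1, …, 195}; by symmetry P[π(i) > π(i+1)] = 1/2.
By linearity: E[X] = 194 · (1/2) = (195 − 1) · (1/2) = 97 ≈ 97.000.

E[X] = 97 = 97.000.


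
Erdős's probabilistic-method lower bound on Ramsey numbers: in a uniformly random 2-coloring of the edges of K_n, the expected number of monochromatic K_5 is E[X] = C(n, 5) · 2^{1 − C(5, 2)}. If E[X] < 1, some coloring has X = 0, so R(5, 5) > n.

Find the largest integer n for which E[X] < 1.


We need C(n, 5) · 2^{1 − 10} < 1, i.e. C(n, 5) < 2^{10 − 1} = 512.
Check values of n near the boundary:
  n = 8: C(8, 5) = 56; 56 < 512? YES
  n = 9: C(9, 5) = 126; 126 < 512? YES
  n = 10: C(10, 5) = 252; 252 < 512? YES
  n = 11: C(11, 5) = 462; 462 < 512? YES
  n = 12: C(12, 5) = 792; 792 < 512? NO
  n = 13: C(13, 5) = 1287; 1287 < 512? NO
  n = 14: C(14, 5) = 2002; 2002 < 512? NO
The largest n with C(n, 5) < 512 is n = 11 (where E[X] = 231/256 ≈ 0.9023). Hence R(5, 5) > 11, i.e. R(5, 5) ≥ 12.

Largest n = 11; hence R(5, 5) > 11.


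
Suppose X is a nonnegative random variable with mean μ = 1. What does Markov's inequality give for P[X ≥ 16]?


μ = E[X] = 1, a = 16.
Markov: P[X ≥ 16] ≤ μ/a = (1)/16 = 1/16.
Numerically: ≈ 0.06250.
(Since a = 16 > μ = 1.00000, the bound 1/16 is < 1 and informative.)

P[X ≥ 16] ≤ 1/16 ≈ 0.06250.


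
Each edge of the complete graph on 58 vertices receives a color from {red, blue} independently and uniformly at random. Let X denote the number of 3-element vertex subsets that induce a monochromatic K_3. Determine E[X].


Let X = Σ_S X_S over the C(58, 3) = 30856 subsets S of size 3, where X_S = 1 if the K_3 on S is monochromatic.
For a fixed S, the K_3 on S has C(3, 2) = 3 edges. P[all 3 edges red] = (1/2)^3, and likewise for blue, so P[monochromatic] = 2·(1/2)^3 = 2^{1 − 3} = 1/4.
Summing: E[X] = C(58, 3) · 2^{1 − 3} = 30856 · 1/4 = 7714.
Numerically: E[X] ≈ 7714.00000.

E[X] = C(58,3)·2^(1−C(3,2)) = 7714 ≈ 7714.00000.
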